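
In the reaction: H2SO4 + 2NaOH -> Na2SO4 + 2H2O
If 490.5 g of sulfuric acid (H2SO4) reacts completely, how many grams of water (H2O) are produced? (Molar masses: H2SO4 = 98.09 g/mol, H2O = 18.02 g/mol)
Moles of H2SO4 = 490.5 g ÷ 98.09 g/mol = 5.00051 mol
Mole ratio: 2 mol H2O / 1 mol H2SO4
Moles of H2O = 5.00051 × (2/1) = 10.001 mol
Mass of H2O = 10.001 mol × 18.02 g/mol = 180.2 g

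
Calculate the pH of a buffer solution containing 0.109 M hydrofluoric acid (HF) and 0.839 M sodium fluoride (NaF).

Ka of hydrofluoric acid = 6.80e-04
pH = 4.05

pKa = -log(6.80e-04) = 3.17. pH = pKa + log([A⁻]/[HA]) = 3.17 + log(0.839/0.109)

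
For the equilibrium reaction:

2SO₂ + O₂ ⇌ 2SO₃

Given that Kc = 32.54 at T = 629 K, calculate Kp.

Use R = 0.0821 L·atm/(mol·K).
K_p = 0.6301

Δn = (moles gaseous products) − (moles gaseous reactants) = -1
T = 629 K; RT = 0.0821 × 629 = 51.6409
Kp = Kc·(RT)^Δn = 32.54 × (51.6409)^-1 = 32.54 × 0.0193645 = 0.6301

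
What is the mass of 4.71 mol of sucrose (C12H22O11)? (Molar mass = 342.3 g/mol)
Mass = 4.71 mol × 342.3 g/mol = 1612 g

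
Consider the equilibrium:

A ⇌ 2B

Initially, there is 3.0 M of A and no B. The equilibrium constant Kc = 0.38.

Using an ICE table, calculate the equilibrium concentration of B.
[B] = 0.977 M

ICE: [A] = 3.0 − x, [B] = 2x.
Kc = (2x)²/(3.0 − x) = 0.38 ⇒ 4x² + 0.38x − 1.14 = 0.
x = (−0.38 + √(0.38² + 4·4·1.14))/(2·4) = (−0.38 + √18.384)/8 = 0.48846.
[B] = 2x = 0.977 M.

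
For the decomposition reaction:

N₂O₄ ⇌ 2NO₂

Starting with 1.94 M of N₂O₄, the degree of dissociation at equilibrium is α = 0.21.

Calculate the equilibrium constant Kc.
K_c = 0.4332

x = α·[A]₀ = 0.21 × 1.94 = 0.4074 M dissociated.
At eq: [N₂O₄] = 1.94 − 0.4074 = 1.533 M; [NO₂] = 2x = 0.8148 M.
Kc = [NO₂]²/[N₂O₄] = (0.8148)²/1.533 = 0.4332.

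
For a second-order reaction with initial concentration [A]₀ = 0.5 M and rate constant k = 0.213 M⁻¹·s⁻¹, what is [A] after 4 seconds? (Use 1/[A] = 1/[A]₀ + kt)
0.3506 M

1/[A] = 1/[A]₀ + k·t = 1/0.5 + (0.213)·(4) = 2.0000 + 0.8520 = 2.8520
[A] = 1/2.8520 = 0.3506 M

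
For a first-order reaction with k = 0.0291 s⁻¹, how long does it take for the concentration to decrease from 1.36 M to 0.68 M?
23.82 s

From ln[A] = ln[A]₀ - k·t: t = ln([A]₀/[A])/k = ln(1.36/0.68)/0.0291 = ln(2.0000)/0.0291 = 0.6931/0.0291 = 23.82 s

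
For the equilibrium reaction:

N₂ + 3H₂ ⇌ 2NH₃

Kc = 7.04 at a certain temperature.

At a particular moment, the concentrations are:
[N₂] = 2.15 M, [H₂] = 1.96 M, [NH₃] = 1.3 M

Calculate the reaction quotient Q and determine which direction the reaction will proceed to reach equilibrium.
Q = 0.104, Q < K, reaction proceeds forward (toward products)

Q = ([NH₃]^2) / ([N₂] × [H₂]^3)
  = ((1.3)^2) / ((2.15)·(1.96)^3) = 1.69/16.189 = 0.1044
Since Q = 0.1044 < Kc = 7.04, the reaction proceeds forward (toward products) to reach equilibrium.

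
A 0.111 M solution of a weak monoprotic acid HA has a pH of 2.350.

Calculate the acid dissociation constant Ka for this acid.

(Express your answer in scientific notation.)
K_a = 1.87e-04

[H⁺] = 10^(−pH) = 10^(−2.350) = 4.467e-03 M. For HA ⇌ H⁺ + A⁻, Ka = x²/(C − x) = (4.467e-03)²/(0.111 − 4.467e-03) = 1.87e-04.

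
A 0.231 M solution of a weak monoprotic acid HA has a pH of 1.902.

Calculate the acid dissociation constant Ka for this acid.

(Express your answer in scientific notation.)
K_a = 7.19e-04

[H⁺] = 10^(−pH) = 10^(−1.902) = 1.253e-02 M. For HA ⇌ H⁺ + A⁻, Ka = x²/(C − x) = (1.253e-02)²/(0.231 − 1.253e-02) = 7.19e-04.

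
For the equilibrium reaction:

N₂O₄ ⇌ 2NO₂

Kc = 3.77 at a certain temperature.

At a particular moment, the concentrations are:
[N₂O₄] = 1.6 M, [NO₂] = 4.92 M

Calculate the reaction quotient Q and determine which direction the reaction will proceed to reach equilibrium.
Q = 15.129, Q > K, reaction proceeds reverse (toward reactants)

Q = ([NO₂]^2) / ([N₂O₄])
  = ((4.92)^2) / ((1.6)) = 24.206/1.6 = 15.13
Since Q = 15.13 > Kc = 3.77, the reaction proceeds reverse (toward reactants) to reach equilibrium.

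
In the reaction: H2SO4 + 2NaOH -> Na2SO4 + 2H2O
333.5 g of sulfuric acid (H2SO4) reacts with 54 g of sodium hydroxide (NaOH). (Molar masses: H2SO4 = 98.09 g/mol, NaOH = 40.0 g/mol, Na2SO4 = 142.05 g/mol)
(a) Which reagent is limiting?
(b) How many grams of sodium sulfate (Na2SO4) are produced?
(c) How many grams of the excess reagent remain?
(a) NaOH, (b) 95.88 g, (c) 267.3 g

Moles of H2SO4 = 333.5 g ÷ 98.09 g/mol = 3.39994 mol
Moles of NaOH = 54 g ÷ 40.0 g/mol = 1.35 mol
Moles ÷ coefficient: H2SO4: 3.39994/1 = 3.4, NaOH: 1.35/2 = 0.675
(a) NaOH has the smaller value, so NaOH is the limiting reagent.
(b) Moles of Na2SO4 = 1.35 mol NaOH × (1/2) = 0.675 mol; mass = 0.675 mol × 142.05 g/mol = 95.88 g
(c) H2SO4 consumed = 1.35 × (1/2) = 0.675 mol; remaining = 3.39994 − 0.675 = 2.72494 mol; mass = 2.72494 mol × 98.09 g/mol = 267.3 g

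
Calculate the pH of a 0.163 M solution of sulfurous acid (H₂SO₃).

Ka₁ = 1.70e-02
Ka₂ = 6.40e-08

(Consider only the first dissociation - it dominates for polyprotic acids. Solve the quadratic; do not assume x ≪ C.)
pH = 1.35

x² + Ka₁·x − Ka₁·C = 0 with Ka₁ = 1.70e-02, C = 0.163.
x = (−Ka₁ + √(Ka₁² + 4·Ka₁·C))/2 = 4.4822e-02 M, so pH = 1.35.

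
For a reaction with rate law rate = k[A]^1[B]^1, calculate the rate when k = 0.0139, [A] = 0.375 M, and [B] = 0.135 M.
0.0007037 M/s

rate = k·[A]^1·[B]^1 = 0.0139·(0.375)^1·(0.135)^1 = 0.0139·0.375·0.135 = 0.0007037 M/s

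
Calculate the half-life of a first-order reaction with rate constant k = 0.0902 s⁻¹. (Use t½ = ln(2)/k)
7.68 s

t½ = ln(2)/k = 0.6931/0.0902 = 7.68 s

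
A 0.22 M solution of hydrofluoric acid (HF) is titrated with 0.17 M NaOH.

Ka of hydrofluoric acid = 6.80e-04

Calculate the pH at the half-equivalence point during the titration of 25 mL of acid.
pH = pKa = 3.17

At the half-equivalence point, [HA] = [A⁻], so by Henderson–Hasselbalch pH = pKa + log(1) = pKa.
pKa = −log(6.80e-04) = 3.17.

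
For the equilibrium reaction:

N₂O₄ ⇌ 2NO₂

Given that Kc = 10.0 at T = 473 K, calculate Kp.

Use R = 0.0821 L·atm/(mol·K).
K_p = 388.3330

Δn = (moles gaseous products) − (moles gaseous reactants) = 1
T = 473 K; RT = 0.0821 × 473 = 38.8333
Kp = Kc·(RT)^Δn = 10.0 × (38.8333)^1 = 10.0 × 38.8333 = 388.3330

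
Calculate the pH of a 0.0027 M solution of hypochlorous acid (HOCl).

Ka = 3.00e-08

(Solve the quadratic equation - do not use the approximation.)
pH = 5.05

x² + Ka×x - Ka×C = 0. Using quadratic formula: [H⁺] = 8.9850e-06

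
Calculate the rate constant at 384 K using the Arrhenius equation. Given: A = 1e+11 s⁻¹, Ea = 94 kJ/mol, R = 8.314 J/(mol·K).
1.63e-02 s⁻¹

k = A·exp(-Ea/(R·T)) = 1e+11·exp(-94000/(8.314·384)) = 1e+11·exp(-29.4433) = 1e+11·1.6328e-13 = 1.63e-02 s⁻¹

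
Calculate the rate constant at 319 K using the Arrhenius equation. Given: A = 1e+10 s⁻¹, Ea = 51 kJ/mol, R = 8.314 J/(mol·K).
4.45e+01 s⁻¹

k = A·exp(-Ea/(R·T)) = 1e+10·exp(-51000/(8.314·319)) = 1e+10·exp(-19.2296) = 1e+10·4.4535e-09 = 4.45e+01 s⁻¹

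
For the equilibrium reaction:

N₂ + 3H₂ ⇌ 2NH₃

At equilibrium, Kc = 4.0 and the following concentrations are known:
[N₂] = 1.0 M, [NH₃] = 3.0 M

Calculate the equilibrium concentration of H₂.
[H₂] = 1.3104 M

Kc = ([NH₃]^2) / ([N₂] × [H₂]^3) = 4.0
[H₂]^3 = (product terms)/(Kc · other reactant terms) = 9 / (4.0 · 1) = 2.25
[H₂] = (2.25)^(1/3) = 1.3104 M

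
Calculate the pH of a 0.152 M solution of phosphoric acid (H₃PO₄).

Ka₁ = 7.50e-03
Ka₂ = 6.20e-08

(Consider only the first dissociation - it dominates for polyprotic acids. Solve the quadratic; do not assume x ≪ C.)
pH = 1.52

x² + Ka₁·x − Ka₁·C = 0 with Ka₁ = 7.50e-03, C = 0.152.
x = (−Ka₁ + √(Ka₁² + 4·Ka₁·C))/2 = 3.0221e-02 M, so pH = 1.52.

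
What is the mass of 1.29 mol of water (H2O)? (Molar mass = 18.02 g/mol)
Mass = 1.29 mol × 18.02 g/mol = 23.25 g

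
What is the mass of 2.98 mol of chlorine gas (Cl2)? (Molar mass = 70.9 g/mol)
Mass = 2.98 mol × 70.9 g/mol = 211.3 g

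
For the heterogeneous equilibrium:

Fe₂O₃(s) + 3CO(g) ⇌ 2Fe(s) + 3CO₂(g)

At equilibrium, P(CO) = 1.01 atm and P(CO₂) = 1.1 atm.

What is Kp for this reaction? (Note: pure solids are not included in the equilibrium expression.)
K_p = 1.292

Solids (Fe₂O₃, Fe) are excluded.
Kp = P(CO₂)³/P(CO)³ = (1.1)³/(1.01)³ = 1.331/1.03 = 1.292.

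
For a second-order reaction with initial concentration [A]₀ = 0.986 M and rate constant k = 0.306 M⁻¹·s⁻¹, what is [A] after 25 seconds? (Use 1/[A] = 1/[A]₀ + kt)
0.1154 M

1/[A] = 1/[A]₀ + k·t = 1/0.986 + (0.306)·(25) = 1.0142 + 7.6500 = 8.6642
[A] = 1/8.6642 = 0.1154 M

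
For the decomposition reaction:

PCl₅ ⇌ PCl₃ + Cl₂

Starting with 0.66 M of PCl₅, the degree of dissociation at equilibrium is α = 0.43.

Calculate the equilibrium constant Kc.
K_c = 0.2141

x = α·[A]₀ = 0.43 × 0.66 = 0.2838 M dissociated.
At eq: [PCl₅] = 0.66 − 0.2838 = 0.3762 M; [PCl₃] = [Cl₂] = x = 0.2838 M.
Kc = [PCl₃][Cl₂]/[PCl₅] = (0.2838)²/0.3762 = 0.2141.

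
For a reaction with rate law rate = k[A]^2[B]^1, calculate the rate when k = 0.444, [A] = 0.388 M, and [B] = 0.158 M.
0.01056 M/s

rate = k·[A]^2·[B]^1 = 0.444·(0.388)^2·(0.158)^1 = 0.444·0.150544·0.158 = 0.01056 M/s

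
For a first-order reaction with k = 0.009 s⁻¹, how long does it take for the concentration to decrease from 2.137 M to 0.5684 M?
147.15 s

From ln[A] = ln[A]₀ - k·t: t = ln([A]₀/[A])/k = ln(2.137/0.5684)/0.009 = ln(3.7597)/0.009 = 1.3243/0.009 = 147.15 s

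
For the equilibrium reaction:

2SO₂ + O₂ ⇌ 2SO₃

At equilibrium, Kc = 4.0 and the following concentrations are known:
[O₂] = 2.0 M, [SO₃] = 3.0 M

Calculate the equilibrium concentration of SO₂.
[SO₂] = 1.0607 M

Kc = ([SO₃]^2) / ([SO₂]^2 × [O₂]) = 4.0
[SO₂]^2 = (product terms)/(Kc · other reactant terms) = 9 / (4.0 · 2) = 1.125
[SO₂] = (1.125)^(1/2) = 1.0607 M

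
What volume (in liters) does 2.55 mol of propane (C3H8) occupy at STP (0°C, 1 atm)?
At STP, 1 mol of gas occupies 22.4 L
Volume = 2.55 mol × 22.4 L/mol = 57.12 L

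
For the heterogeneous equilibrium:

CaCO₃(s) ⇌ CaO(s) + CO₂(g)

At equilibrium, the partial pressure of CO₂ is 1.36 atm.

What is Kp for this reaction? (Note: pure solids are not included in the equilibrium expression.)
K_p = 1.36

Solids (CaCO₃, CaO) have activity 1 and are excluded.
Kp = P(CO₂) = 1.36.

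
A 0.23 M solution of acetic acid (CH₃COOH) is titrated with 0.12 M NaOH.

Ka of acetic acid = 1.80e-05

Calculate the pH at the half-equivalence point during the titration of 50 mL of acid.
pH = pKa = 4.74

At the half-equivalence point, [HA] = [A⁻], so by Henderson–Hasselbalch pH = pKa + log(1) = pKa.
pKa = −log(1.80e-05) = 4.74.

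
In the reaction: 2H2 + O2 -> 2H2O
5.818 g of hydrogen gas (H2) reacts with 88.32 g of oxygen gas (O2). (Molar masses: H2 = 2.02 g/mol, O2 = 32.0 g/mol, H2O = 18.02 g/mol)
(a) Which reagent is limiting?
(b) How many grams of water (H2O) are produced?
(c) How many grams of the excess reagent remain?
(a) H2, (b) 51.9 g, (c) 42.24 g

Moles of H2 = 5.818 g ÷ 2.02 g/mol = 2.8802 mol
Moles of O2 = 88.32 g ÷ 32.0 g/mol = 2.76 mol
Moles ÷ coefficient: H2: 2.8802/2 = 1.44, O2: 2.76/1 = 2.76
(a) H2 has the smaller value, so H2 is the limiting reagent.
(b) Moles of H2O = 2.8802 mol H2 × (2/2) = 2.8802 mol; mass = 2.8802 mol × 18.02 g/mol = 51.9 g
(c) O2 consumed = 2.8802 × (1/2) = 1.4401 mol; remaining = 2.76 − 1.4401 = 1.3199 mol; mass = 1.3199 mol × 32.0 g/mol = 42.24 g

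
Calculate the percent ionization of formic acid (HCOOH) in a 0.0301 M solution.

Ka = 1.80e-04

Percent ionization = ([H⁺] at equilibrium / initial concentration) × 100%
Percent ionization = 7.44%

Let x = [H⁺]. Ka = x²/(C - x) ⇒ x² + (1.80e-04)x - (1.80e-04)(0.0301) = 0. x = 2.2394e-03. Percent = (2.2394e-03/0.0301) × 100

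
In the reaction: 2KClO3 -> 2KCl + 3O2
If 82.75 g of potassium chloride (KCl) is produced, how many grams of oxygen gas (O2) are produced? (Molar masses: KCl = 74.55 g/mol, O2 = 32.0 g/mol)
Moles of KCl = 82.75 g ÷ 74.55 g/mol = 1.10999 mol
Mole ratio: 3 mol O2 / 2 mol KCl
Moles of O2 = 1.10999 × (3/2) = 1.66499 mol
Mass of O2 = 1.66499 mol × 32.0 g/mol = 53.28 g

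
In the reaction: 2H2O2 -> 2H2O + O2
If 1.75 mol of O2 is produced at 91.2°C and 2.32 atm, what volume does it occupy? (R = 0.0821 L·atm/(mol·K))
T = 91.2°C + 273.15 = 364.35 K
V = nRT/P = (1.75 × 0.0821 × 364.35) / 2.32
V = 22.56 L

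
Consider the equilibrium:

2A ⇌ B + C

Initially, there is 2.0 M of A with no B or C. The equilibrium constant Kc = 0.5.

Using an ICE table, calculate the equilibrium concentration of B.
[B] = 0.586 M

ICE: [A] = 2.0 − 2x, [B] = [C] = x.
Kc = x²/(2.0 − 2x)² = 0.5 ⇒ √Kc = x/(2.0 − 2x).
x = √0.5·2.0/(1 + 2√0.5) = 0.70711·2.0/2.4142 = 0.58579.
[B] = x = 0.586 M.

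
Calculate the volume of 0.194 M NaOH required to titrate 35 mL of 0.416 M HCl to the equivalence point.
V_{base} = 75.1 mL

At equivalence: moles acid = moles base.
moles HCl = 0.416 M × 0.035 L = 0.01456 mol
V_NaOH = 0.01456 mol ÷ 0.194 M = 0.07505 L = 75.1 mL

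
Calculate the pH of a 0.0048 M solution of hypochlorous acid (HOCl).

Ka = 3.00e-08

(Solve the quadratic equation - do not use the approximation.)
pH = 4.92

x² + Ka×x - Ka×C = 0. Using quadratic formula: [H⁺] = 1.1985e-05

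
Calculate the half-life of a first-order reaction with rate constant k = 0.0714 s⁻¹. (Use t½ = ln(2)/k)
9.71 s

t½ = ln(2)/k = 0.6931/0.0714 = 9.71 s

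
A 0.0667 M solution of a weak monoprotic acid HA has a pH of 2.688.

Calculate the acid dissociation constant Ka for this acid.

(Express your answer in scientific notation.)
K_a = 6.51e-05

[H⁺] = 10^(−pH) = 10^(−2.688) = 2.051e-03 M. For HA ⇌ H⁺ + A⁻, Ka = x²/(C − x) = (2.051e-03)²/(0.0667 − 2.051e-03) = 6.51e-05.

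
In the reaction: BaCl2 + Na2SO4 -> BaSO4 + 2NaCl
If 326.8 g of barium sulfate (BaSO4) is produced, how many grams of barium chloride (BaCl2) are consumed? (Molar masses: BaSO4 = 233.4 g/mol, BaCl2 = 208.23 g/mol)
Moles of BaSO4 = 326.8 g ÷ 233.4 g/mol = 1.40017 mol
Mole ratio: 1 mol BaCl2 / 1 mol BaSO4
Moles of BaCl2 = 1.40017 × (1/1) = 1.40017 mol
Mass of BaCl2 = 1.40017 mol × 208.23 g/mol = 291.6 g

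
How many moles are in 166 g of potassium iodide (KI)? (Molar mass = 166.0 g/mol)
Moles = 166 g ÷ 166.0 g/mol = 1 mol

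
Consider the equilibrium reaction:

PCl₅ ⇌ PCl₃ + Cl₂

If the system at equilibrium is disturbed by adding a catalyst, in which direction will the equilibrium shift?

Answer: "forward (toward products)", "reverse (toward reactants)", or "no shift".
no shift

Apply Le Chatelier's principle: system shifts to counteract the change.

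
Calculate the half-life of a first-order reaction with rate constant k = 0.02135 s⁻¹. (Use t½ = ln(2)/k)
32.47 s

t½ = ln(2)/k = 0.6931/0.02135 = 32.47 s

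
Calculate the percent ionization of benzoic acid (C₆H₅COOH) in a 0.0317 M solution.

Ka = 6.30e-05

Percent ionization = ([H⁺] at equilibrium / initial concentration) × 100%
Percent ionization = 4.36%

Let x = [H⁺]. Ka = x²/(C - x) ⇒ x² + (6.30e-05)x - (6.30e-05)(0.0317) = 0. x = 1.3820e-03. Percent = (1.3820e-03/0.0317) × 100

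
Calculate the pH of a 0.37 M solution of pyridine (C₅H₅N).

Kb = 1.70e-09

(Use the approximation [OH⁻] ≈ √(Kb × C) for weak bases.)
pH = 9.40

[OH⁻] = √(Kb × C) = √(1.70e-09 × 0.37) = 2.5080e-05. pOH = 4.60, pH = 14 - pOH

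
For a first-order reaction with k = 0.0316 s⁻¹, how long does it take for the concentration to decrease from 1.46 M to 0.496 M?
34.17 s

From ln[A] = ln[A]₀ - k·t: t = ln([A]₀/[A])/k = ln(1.46/0.496)/0.0316 = ln(2.9435)/0.0316 = 1.0796/0.0316 = 34.17 s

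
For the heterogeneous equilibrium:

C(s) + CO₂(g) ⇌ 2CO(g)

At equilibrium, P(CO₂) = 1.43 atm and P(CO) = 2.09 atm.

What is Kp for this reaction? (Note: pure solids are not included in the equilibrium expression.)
K_p = 3.055

Solid C is excluded.
Kp = P(CO)²/P(CO₂) = (2.09)²/1.43 = 4.368/1.43 = 3.055.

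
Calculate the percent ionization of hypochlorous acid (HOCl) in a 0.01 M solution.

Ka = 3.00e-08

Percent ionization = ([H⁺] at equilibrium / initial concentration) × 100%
Percent ionization = 0.173%

Let x = [H⁺]. Ka = x²/(C - x) ⇒ x² + (3.00e-08)x - (3.00e-08)(0.01) = 0. x = 1.7306e-05. Percent = (1.7306e-05/0.01) × 100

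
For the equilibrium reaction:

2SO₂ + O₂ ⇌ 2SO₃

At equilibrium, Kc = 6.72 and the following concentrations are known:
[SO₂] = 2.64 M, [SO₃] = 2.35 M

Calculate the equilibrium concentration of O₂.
[O₂] = 0.1179 M

Kc = ([SO₃]^2) / ([SO₂]^2 × [O₂]) = 6.72
[O₂]^1 = (product terms)/(Kc · other reactant terms) = 5.5225 / (6.72 · 6.9696) = 0.11791
[O₂] = 0.1179 M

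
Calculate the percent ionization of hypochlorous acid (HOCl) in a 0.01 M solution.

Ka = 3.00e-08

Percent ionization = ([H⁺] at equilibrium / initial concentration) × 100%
Percent ionization = 0.173%

Let x = [H⁺]. Ka = x²/(C - x) ⇒ x² + (3.00e-08)x - (3.00e-08)(0.01) = 0. x = 1.7306e-05. Percent = (1.7306e-05/0.01) × 100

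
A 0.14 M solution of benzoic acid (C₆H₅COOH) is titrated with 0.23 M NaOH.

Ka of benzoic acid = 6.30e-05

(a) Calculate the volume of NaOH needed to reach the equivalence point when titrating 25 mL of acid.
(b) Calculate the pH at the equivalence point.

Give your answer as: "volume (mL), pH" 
V = 15.2 mL, pH = 8.57

(a) At equivalence: moles acid = moles base.
moles acid = 0.14 × 0.025 = 0.0035 mol; V_NaOH = 0.0035/0.23 = 0.01522 L = 15.2 mL.
(b) At equivalence, all acid → conjugate base A⁻ at [A⁻] = 0.0035/0.04022 = 0.08703 M.
Kb = Kw/Ka = 1.0e-14/6.30e-05 = 1.587e-10; [OH⁻] = √(Kb·[A⁻]) = 3.717e-06; pOH = 5.43; pH = 14 − pOH = 8.57.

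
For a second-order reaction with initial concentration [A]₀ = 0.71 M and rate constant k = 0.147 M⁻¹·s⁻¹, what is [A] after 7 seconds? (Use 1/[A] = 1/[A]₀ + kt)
0.4103 M

1/[A] = 1/[A]₀ + k·t = 1/0.71 + (0.147)·(7) = 1.4085 + 1.0290 = 2.4375
[A] = 1/2.4375 = 0.4103 M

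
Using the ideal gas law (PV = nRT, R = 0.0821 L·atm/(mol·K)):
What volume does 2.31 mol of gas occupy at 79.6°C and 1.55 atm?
T = 79.6°C + 273.15 = 352.75 K
V = nRT/P = (2.31 × 0.0821 × 352.75) / 1.55
V = 43.16 L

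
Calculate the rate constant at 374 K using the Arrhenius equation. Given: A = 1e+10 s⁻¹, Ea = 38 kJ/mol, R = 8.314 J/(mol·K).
4.93e+04 s⁻¹

k = A·exp(-Ea/(R·T)) = 1e+10·exp(-38000/(8.314·374)) = 1e+10·exp(-12.2209) = 1e+10·4.9266e-06 = 4.93e+04 s⁻¹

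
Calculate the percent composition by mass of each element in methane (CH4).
C: 74.88%, H: 25.14%

Molar mass of CH4 = 16.04 g/mol
% C = (1 × 12.01) / 16.04 × 100% = 12.01 / 16.04 × 100% = 74.88%
% H = (4 × 1.008) / 16.04 × 100% = 4.032 / 16.04 × 100% = 25.14%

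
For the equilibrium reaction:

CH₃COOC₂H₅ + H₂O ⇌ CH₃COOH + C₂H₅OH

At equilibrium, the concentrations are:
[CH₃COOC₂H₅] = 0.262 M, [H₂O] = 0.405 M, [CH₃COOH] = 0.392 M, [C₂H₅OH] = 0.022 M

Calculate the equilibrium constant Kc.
K_c = 0.0813

Kc = ([CH₃COOH] × [C₂H₅OH]) / ([CH₃COOC₂H₅] × [H₂O])
   = ((0.392)·(0.022)) / ((0.262)·(0.405))
   = 0.008624 / 0.10611 = 0.0813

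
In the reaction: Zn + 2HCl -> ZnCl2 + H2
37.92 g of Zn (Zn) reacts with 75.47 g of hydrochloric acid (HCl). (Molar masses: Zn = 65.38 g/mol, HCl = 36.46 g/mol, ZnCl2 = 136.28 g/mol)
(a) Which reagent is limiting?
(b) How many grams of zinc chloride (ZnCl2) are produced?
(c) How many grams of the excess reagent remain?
(a) Zn, (b) 79.04 g, (c) 33.18 g

Moles of Zn = 37.92 g ÷ 65.38 g/mol = 0.579994 mol
Moles of HCl = 75.47 g ÷ 36.46 g/mol = 2.06994 mol
Moles ÷ coefficient: Zn: 0.579994/1 = 0.58, HCl: 2.06994/2 = 1.035
(a) Zn has the smaller value, so Zn is the limiting reagent.
(b) Moles of ZnCl2 = 0.579994 mol Zn × (1/1) = 0.579994 mol; mass = 0.579994 mol × 136.28 g/mol = 79.04 g
(c) HCl consumed = 0.579994 × (2/1) = 1.15999 mol; remaining = 2.06994 − 1.15999 = 0.909952 mol; mass = 0.909952 mol × 36.46 g/mol = 33.18 g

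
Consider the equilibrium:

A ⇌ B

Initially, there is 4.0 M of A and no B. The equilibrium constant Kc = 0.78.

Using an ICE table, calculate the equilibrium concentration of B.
[B] = 1.753 M

ICE: [A] = 4.0 − x, [B] = x.
Kc = x/(4.0 − x) = 0.78 ⇒ x = 0.78·4.0/(1 + 0.78) = 3.12/1.78 = 1.753.
[B] = x = 1.753 M.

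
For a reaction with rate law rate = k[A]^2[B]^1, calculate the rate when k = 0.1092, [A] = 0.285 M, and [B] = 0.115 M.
0.00102 M/s

rate = k·[A]^2·[B]^1 = 0.1092·(0.285)^2·(0.115)^1 = 0.1092·0.081225·0.115 = 0.00102 M/s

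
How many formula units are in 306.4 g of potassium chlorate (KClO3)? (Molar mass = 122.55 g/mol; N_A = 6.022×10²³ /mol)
Moles = 306.4 g ÷ 122.55 g/mol = 2.5002 mol
Formula units = 2.5002 mol × 6.022×10²³ /mol = 1.506e+24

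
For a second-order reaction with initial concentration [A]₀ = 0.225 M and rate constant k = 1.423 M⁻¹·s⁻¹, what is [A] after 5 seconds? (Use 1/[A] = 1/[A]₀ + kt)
0.0865 M

1/[A] = 1/[A]₀ + k·t = 1/0.225 + (1.423)·(5) = 4.4444 + 7.1150 = 11.5594
[A] = 1/11.5594 = 0.0865 M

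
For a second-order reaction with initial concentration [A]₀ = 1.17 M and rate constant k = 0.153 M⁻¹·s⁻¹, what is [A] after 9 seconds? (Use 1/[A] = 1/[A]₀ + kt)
0.4481 M

1/[A] = 1/[A]₀ + k·t = 1/1.17 + (0.153)·(9) = 0.8547 + 1.3770 = 2.2317
[A] = 1/2.2317 = 0.4481 M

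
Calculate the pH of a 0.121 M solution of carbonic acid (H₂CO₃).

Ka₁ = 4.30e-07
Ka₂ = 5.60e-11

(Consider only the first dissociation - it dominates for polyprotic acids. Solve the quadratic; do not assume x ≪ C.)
pH = 3.64

x² + Ka₁·x − Ka₁·C = 0 with Ka₁ = 4.30e-07, C = 0.121.
x = (−Ka₁ + √(Ka₁² + 4·Ka₁·C))/2 = 2.2789e-04 M, so pH = 3.64.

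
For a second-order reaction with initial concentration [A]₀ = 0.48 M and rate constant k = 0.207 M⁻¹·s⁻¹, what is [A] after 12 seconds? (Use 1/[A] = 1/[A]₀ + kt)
0.2189 M

1/[A] = 1/[A]₀ + k·t = 1/0.48 + (0.207)·(12) = 2.0833 + 2.4840 = 4.5673
[A] = 1/4.5673 = 0.2189 M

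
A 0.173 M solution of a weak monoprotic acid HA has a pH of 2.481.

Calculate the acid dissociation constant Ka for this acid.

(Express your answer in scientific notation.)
K_a = 6.43e-05

[H⁺] = 10^(−pH) = 10^(−2.481) = 3.304e-03 M. For HA ⇌ H⁺ + A⁻, Ka = x²/(C − x) = (3.304e-03)²/(0.173 − 3.304e-03) = 6.43e-05.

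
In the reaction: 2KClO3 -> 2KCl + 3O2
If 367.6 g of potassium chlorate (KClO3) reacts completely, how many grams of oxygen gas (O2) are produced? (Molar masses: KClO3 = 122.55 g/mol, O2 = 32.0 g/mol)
Moles of KClO3 = 367.6 g ÷ 122.55 g/mol = 2.99959 mol
Mole ratio: 3 mol O2 / 2 mol KClO3
Moles of O2 = 2.99959 × (3/2) = 4.49939 mol
Mass of O2 = 4.49939 mol × 32.0 g/mol = 144 g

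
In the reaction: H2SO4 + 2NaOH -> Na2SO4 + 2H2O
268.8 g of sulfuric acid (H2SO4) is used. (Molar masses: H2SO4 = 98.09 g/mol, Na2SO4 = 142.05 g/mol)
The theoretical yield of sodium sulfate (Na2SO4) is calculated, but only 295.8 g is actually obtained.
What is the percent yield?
Moles of H2SO4 = 268.8 g ÷ 98.09 g/mol = 2.74034 mol
Mole ratio: 1 mol Na2SO4 / 1 mol H2SO4
Moles of Na2SO4 = 2.74034 × (1/1) = 2.74034 mol
Theoretical yield = 2.74034 mol × 142.05 g/mol = 389.27 g
Actual yield = 295.8 g
Percent yield = (295.8 / 389.27) × 100% = 76.0%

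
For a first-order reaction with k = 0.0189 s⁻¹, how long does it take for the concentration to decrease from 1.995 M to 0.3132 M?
97.97 s

From ln[A] = ln[A]₀ - k·t: t = ln([A]₀/[A])/k = ln(1.995/0.3132)/0.0189 = ln(6.3697)/0.0189 = 1.8516/0.0189 = 97.97 s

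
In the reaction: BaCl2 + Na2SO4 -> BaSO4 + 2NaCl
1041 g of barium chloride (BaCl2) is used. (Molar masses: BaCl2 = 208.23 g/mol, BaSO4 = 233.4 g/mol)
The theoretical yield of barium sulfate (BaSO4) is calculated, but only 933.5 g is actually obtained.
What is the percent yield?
Moles of BaCl2 = 1041 g ÷ 208.23 g/mol = 4.99928 mol
Mole ratio: 1 mol BaSO4 / 1 mol BaCl2
Moles of BaSO4 = 4.99928 × (1/1) = 4.99928 mol
Theoretical yield = 4.99928 mol × 233.4 g/mol = 1166.8 g
Actual yield = 933.5 g
Percent yield = (933.5 / 1166.8) × 100% = 80.0%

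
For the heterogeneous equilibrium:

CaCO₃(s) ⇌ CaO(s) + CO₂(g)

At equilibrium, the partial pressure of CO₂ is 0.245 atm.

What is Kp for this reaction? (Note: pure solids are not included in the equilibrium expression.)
K_p = 0.245

Solids (CaCO₃, CaO) have activity 1 and are excluded.
Kp = P(CO₂) = 0.245.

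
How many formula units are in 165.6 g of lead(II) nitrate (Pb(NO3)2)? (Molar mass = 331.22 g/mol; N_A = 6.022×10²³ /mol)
Moles = 165.6 g ÷ 331.22 g/mol = 0.49997 mol
Formula units = 0.49997 mol × 6.022×10²³ /mol = 3.011e+23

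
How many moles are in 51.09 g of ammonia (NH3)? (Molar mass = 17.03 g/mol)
Moles = 51.09 g ÷ 17.03 g/mol = 3 mol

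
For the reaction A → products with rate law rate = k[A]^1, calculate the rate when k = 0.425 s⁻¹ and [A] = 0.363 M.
0.1543 M/s

rate = k·[A]^1 = 0.425·(0.363)^1 = 0.425·0.363 = 0.1543 M/s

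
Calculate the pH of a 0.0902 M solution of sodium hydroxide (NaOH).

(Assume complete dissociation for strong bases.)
pH = 12.96

[OH⁻] = 0.0902 M for strong base. pOH = -log[OH⁻] = 1.04, pH = 14 - pOH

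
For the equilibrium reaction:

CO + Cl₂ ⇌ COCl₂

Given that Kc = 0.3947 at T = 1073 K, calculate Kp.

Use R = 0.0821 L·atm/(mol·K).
K_p = 0.0045

Δn = (moles gaseous products) − (moles gaseous reactants) = -1
T = 1073 K; RT = 0.0821 × 1073 = 88.0933
Kp = Kc·(RT)^Δn = 0.3947 × (88.0933)^-1 = 0.3947 × 0.0113516 = 0.0045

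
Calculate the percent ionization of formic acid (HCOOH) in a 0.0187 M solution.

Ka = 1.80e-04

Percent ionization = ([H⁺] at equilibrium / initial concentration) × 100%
Percent ionization = 9.34%

Let x = [H⁺]. Ka = x²/(C - x) ⇒ x² + (1.80e-04)x - (1.80e-04)(0.0187) = 0. x = 1.7469e-03. Percent = (1.7469e-03/0.0187) × 100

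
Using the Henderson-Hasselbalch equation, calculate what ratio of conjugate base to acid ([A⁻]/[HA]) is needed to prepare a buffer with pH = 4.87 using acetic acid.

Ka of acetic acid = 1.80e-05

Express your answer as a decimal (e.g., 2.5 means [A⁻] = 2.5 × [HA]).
[A⁻]/[HA] = 1.334

pKa = −log(1.80e-05) = 4.7447. pH = pKa + log([A⁻]/[HA]). 4.87 = 4.7447 + log(ratio). log(ratio) = 4.87 − 4.7447 = 0.1253. ratio = 10^(0.1253) = 1.334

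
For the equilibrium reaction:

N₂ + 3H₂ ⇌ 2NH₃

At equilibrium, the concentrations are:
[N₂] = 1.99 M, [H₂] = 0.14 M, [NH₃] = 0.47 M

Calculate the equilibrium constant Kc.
K_c = 40.4537

Kc = ([NH₃]^2) / ([N₂] × [H₂]^3)
   = ((0.47)^2) / ((1.99)·(0.14)^3)
   = 0.2209 / 0.0054606 = 40.4537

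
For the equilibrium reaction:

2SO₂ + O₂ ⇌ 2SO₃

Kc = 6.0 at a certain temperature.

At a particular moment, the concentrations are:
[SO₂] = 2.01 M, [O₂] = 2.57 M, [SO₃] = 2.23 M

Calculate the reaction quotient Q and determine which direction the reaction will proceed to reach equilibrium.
Q = 0.479, Q < K, reaction proceeds forward (toward products)

Q = ([SO₃]^2) / ([SO₂]^2 × [O₂])
  = ((2.23)^2) / ((2.01)^2·(2.57)) = 4.9729/10.383 = 0.4789
Since Q = 0.4789 < Kc = 6.0, the reaction proceeds forward (toward products) to reach equilibrium.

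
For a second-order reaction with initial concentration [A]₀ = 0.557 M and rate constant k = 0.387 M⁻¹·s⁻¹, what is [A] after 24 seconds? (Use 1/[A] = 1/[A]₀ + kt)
0.0902 M

1/[A] = 1/[A]₀ + k·t = 1/0.557 + (0.387)·(24) = 1.7953 + 9.2880 = 11.0833
[A] = 1/11.0833 = 0.0902 M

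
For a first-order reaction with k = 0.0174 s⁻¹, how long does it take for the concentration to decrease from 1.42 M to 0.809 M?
32.33 s

From ln[A] = ln[A]₀ - k·t: t = ln([A]₀/[A])/k = ln(1.42/0.809)/0.0174 = ln(1.7553)/0.0174 = 0.5626/0.0174 = 32.33 s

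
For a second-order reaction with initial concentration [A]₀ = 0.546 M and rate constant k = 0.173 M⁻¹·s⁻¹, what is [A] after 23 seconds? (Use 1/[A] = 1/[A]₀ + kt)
0.1721 M

1/[A] = 1/[A]₀ + k·t = 1/0.546 + (0.173)·(23) = 1.8315 + 3.9790 = 5.8105
[A] = 1/5.8105 = 0.1721 M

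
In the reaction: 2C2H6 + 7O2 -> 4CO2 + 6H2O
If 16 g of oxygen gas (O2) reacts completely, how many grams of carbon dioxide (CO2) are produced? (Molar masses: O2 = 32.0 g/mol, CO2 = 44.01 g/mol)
Moles of O2 = 16 g ÷ 32.0 g/mol = 0.5 mol
Mole ratio: 4 mol CO2 / 7 mol O2
Moles of CO2 = 0.5 × (4/7) = 0.285714 mol
Mass of CO2 = 0.285714 mol × 44.01 g/mol = 12.57 g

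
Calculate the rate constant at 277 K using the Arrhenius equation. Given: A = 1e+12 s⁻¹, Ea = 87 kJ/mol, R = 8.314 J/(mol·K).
3.92e-05 s⁻¹

k = A·exp(-Ea/(R·T)) = 1e+12·exp(-87000/(8.314·277)) = 1e+12·exp(-37.7772) = 1e+12·3.9227e-17 = 3.92e-05 s⁻¹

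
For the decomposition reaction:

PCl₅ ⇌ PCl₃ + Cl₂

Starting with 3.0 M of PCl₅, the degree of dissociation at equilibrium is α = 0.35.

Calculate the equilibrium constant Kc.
K_c = 0.5654

x = α·[A]₀ = 0.35 × 3.0 = 1.05 M dissociated.
At eq: [PCl₅] = 3.0 − 1.05 = 1.95 M; [PCl₃] = [Cl₂] = x = 1.05 M.
Kc = [PCl₃][Cl₂]/[PCl₅] = (1.05)²/1.95 = 0.5654.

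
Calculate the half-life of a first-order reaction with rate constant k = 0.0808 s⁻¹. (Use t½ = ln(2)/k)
8.58 s

t½ = ln(2)/k = 0.6931/0.0808 = 8.58 s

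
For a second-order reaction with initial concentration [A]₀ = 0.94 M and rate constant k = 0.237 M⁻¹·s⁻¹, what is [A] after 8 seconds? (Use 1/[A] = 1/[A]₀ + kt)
0.3379 M

1/[A] = 1/[A]₀ + k·t = 1/0.94 + (0.237)·(8) = 1.0638 + 1.8960 = 2.9598
[A] = 1/2.9598 = 0.3379 M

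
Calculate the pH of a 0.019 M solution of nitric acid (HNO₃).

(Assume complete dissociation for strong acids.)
pH = 1.72

[H⁺] = 0.019 M for strong acid. pH = -log[H⁺] = -log(0.019)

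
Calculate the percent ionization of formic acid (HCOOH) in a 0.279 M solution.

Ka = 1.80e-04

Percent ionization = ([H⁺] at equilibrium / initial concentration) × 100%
Percent ionization = 2.51%

Let x = [H⁺]. Ka = x²/(C - x) ⇒ x² + (1.80e-04)x - (1.80e-04)(0.279) = 0. x = 6.9972e-03. Percent = (6.9972e-03/0.279) × 100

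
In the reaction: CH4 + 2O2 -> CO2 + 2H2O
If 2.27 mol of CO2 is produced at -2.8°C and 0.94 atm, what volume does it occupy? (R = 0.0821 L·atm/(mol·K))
T = -2.8°C + 273.15 = 270.35 K
V = nRT/P = (2.27 × 0.0821 × 270.35) / 0.94
V = 53.60 L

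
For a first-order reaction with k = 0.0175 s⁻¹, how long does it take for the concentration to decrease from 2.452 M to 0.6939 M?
72.13 s

From ln[A] = ln[A]₀ - k·t: t = ln([A]₀/[A])/k = ln(2.452/0.6939)/0.0175 = ln(3.5337)/0.0175 = 1.2623/0.0175 = 72.13 s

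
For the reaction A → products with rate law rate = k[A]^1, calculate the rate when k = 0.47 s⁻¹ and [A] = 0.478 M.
0.2247 M/s

rate = k·[A]^1 = 0.47·(0.478)^1 = 0.47·0.478 = 0.2247 M/s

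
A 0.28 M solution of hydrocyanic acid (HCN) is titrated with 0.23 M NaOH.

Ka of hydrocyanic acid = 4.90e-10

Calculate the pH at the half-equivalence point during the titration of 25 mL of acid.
pH = pKa = 9.31

At the half-equivalence point, [HA] = [A⁻], so by Henderson–Hasselbalch pH = pKa + log(1) = pKa.
pKa = −log(4.90e-10) = 9.31.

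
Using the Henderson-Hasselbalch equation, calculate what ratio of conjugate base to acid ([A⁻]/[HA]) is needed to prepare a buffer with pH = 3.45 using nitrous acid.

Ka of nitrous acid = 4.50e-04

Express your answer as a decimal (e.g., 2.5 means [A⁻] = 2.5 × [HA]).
[A⁻]/[HA] = 1.268

pKa = −log(4.50e-04) = 3.3468. pH = pKa + log([A⁻]/[HA]). 3.45 = 3.3468 + log(ratio). log(ratio) = 3.45 − 3.3468 = 0.1032. ratio = 10^(0.1032) = 1.268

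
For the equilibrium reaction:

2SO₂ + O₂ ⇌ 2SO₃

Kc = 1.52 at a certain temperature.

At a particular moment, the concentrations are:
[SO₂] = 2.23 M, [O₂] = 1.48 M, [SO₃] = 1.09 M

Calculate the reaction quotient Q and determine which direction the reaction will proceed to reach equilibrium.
Q = 0.161, Q < K, reaction proceeds forward (toward products)

Q = ([SO₃]^2) / ([SO₂]^2 × [O₂])
  = ((1.09)^2) / ((2.23)^2·(1.48)) = 1.1881/7.3599 = 0.1614
Since Q = 0.1614 < Kc = 1.52, the reaction proceeds forward (toward products) to reach equilibrium.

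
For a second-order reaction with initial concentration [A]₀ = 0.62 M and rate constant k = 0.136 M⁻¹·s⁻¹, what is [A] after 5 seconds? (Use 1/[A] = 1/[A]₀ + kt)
0.4361 M

1/[A] = 1/[A]₀ + k·t = 1/0.62 + (0.136)·(5) = 1.6129 + 0.6800 = 2.2929
[A] = 1/2.2929 = 0.4361 M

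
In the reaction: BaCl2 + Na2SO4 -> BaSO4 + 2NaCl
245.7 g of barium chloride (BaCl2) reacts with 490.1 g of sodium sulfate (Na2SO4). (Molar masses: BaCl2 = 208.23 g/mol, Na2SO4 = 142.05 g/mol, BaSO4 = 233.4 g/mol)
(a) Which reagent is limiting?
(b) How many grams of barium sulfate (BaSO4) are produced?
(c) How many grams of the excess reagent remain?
(a) BaCl2, (b) 275.4 g, (c) 322.5 g

Moles of BaCl2 = 245.7 g ÷ 208.23 g/mol = 1.17995 mol
Moles of Na2SO4 = 490.1 g ÷ 142.05 g/mol = 3.45019 mol
Moles ÷ coefficient: BaCl2: 1.17995/1 = 1.18, Na2SO4: 3.45019/1 = 3.45
(a) BaCl2 has the smaller value, so BaCl2 is the limiting reagent.
(b) Moles of BaSO4 = 1.17995 mol BaCl2 × (1/1) = 1.17995 mol; mass = 1.17995 mol × 233.4 g/mol = 275.4 g
(c) Na2SO4 consumed = 1.17995 × (1/1) = 1.17995 mol; remaining = 3.45019 − 1.17995 = 2.27025 mol; mass = 2.27025 mol × 142.05 g/mol = 322.5 g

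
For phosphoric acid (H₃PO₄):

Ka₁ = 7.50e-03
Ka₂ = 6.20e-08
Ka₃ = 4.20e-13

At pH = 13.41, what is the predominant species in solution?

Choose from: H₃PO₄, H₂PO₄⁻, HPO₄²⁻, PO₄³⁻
PO₄³⁻

pKa1 = 2.12, pKa2 = 7.21, pKa3 = 12.38. Each pKa is the crossover between adjacent species; pH = 13.41 lies in the region where PO₄³⁻ predominates.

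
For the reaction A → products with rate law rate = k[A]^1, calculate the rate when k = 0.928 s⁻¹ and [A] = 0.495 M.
0.4594 M/s

rate = k·[A]^1 = 0.928·(0.495)^1 = 0.928·0.495 = 0.4594 M/s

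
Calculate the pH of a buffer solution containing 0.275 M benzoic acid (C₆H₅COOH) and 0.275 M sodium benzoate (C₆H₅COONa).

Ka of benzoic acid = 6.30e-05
pH = 4.20

pKa = -log(6.30e-05) = 4.20. pH = pKa + log([A⁻]/[HA]) = 4.20 + log(0.275/0.275)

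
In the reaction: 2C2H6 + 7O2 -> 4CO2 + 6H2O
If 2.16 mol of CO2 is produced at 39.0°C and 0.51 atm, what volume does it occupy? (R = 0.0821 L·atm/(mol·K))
T = 39.0°C + 273.15 = 312.15 K
V = nRT/P = (2.16 × 0.0821 × 312.15) / 0.51
V = 108.54 L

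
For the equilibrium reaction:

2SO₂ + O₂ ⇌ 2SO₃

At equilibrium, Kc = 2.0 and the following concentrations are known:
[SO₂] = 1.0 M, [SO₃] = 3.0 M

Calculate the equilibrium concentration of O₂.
[O₂] = 4.5000 M

Kc = ([SO₃]^2) / ([SO₂]^2 × [O₂]) = 2.0
[O₂]^1 = (product terms)/(Kc · other reactant terms) = 9 / (2.0 · 1) = 4.5
[O₂] = 4.5000 M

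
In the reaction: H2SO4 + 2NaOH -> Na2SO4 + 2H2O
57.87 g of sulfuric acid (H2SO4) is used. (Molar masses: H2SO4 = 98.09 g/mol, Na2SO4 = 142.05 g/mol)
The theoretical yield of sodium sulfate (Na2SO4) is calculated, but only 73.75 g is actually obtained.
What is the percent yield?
Moles of H2SO4 = 57.87 g ÷ 98.09 g/mol = 0.589968 mol
Mole ratio: 1 mol Na2SO4 / 1 mol H2SO4
Moles of Na2SO4 = 0.589968 × (1/1) = 0.589968 mol
Theoretical yield = 0.589968 mol × 142.05 g/mol = 83.805 g
Actual yield = 73.75 g
Percent yield = (73.75 / 83.805) × 100% = 88.0%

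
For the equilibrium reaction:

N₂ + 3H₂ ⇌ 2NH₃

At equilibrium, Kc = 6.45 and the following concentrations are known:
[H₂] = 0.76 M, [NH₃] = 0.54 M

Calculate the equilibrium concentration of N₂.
[N₂] = 0.1030 M

Kc = ([NH₃]^2) / ([N₂] × [H₂]^3) = 6.45
[N₂]^1 = (product terms)/(Kc · other reactant terms) = 0.2916 / (6.45 · 0.43898) = 0.10299
[N₂] = 0.1030 M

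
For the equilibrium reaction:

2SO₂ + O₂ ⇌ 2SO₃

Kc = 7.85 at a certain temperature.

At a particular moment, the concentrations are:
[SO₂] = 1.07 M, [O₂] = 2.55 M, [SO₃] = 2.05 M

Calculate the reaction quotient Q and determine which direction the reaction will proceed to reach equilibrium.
Q = 1.439, Q < K, reaction proceeds forward (toward products)

Q = ([SO₃]^2) / ([SO₂]^2 × [O₂])
  = ((2.05)^2) / ((1.07)^2·(2.55)) = 4.2025/2.9195 = 1.439
Since Q = 1.439 < Kc = 7.85, the reaction proceeds forward (toward products) to reach equilibrium.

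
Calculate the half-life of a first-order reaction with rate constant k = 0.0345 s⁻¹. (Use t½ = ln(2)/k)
20.09 s

t½ = ln(2)/k = 0.6931/0.0345 = 20.09 s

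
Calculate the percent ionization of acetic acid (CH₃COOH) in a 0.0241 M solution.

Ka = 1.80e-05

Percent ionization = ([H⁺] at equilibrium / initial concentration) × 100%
Percent ionization = 2.7%

Let x = [H⁺]. Ka = x²/(C - x) ⇒ x² + (1.80e-05)x - (1.80e-05)(0.0241) = 0. x = 6.4970e-04. Percent = (6.4970e-04/0.0241) × 100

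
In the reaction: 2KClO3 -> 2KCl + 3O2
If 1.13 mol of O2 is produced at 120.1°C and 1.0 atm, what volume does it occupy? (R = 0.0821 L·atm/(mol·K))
T = 120.1°C + 273.15 = 393.25 K
V = nRT/P = (1.13 × 0.0821 × 393.25) / 1.0
V = 36.48 L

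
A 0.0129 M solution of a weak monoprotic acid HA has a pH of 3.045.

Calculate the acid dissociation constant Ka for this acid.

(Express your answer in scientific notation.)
K_a = 6.77e-05

[H⁺] = 10^(−pH) = 10^(−3.045) = 9.016e-04 M. For HA ⇌ H⁺ + A⁻, Ka = x²/(C − x) = (9.016e-04)²/(0.0129 − 9.016e-04) = 6.77e-05.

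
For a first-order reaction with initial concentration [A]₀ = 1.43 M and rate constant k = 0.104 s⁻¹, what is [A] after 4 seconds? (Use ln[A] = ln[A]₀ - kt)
0.9433 M

ln[A] = ln[A]₀ - k·t = ln(1.43) - (0.104)·(4) = 0.3577 - 0.4160 = -0.0583
[A] = e^(-0.0583) = 0.9433 M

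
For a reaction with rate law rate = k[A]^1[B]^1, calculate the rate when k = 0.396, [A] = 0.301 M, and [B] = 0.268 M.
0.03194 M/s

rate = k·[A]^1·[B]^1 = 0.396·(0.301)^1·(0.268)^1 = 0.396·0.301·0.268 = 0.03194 M/s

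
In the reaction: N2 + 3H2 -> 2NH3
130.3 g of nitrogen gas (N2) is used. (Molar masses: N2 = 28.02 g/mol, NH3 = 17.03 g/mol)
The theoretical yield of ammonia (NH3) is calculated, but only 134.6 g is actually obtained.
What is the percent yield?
Moles of N2 = 130.3 g ÷ 28.02 g/mol = 4.65025 mol
Mole ratio: 2 mol NH3 / 1 mol N2
Moles of NH3 = 4.65025 × (2/1) = 9.3005 mol
Theoretical yield = 9.3005 mol × 17.03 g/mol = 158.39 g
Actual yield = 134.6 g
Percent yield = (134.6 / 158.39) × 100% = 85.0%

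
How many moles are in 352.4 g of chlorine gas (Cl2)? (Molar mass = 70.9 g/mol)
Moles = 352.4 g ÷ 70.9 g/mol = 4.97 mol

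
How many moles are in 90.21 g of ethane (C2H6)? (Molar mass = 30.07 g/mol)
Moles = 90.21 g ÷ 30.07 g/mol = 3 mol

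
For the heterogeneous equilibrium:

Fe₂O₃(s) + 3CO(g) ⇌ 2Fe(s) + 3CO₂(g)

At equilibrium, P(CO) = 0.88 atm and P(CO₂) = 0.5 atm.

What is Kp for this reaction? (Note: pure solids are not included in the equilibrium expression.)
K_p = 0.183

Solids (Fe₂O₃, Fe) are excluded.
Kp = P(CO₂)³/P(CO)³ = (0.5)³/(0.88)³ = 0.125/0.6815 = 0.183.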